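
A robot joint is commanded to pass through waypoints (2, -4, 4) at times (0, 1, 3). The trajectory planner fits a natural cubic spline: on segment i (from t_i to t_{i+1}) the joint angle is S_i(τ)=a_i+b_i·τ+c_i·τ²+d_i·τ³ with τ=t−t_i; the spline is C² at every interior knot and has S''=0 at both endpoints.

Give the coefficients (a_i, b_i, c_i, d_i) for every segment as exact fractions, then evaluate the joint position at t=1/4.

Δ: Δ0=-6, Δ1=4
row 1: diag=6, rhs=60; c'=1/3, d'=10
back: M1=10
M: M0=0, M1=10, M2=0
seg 0: a=2, c=M0/2=0, d=(M1−M0)/(6·1)=5/3, b=Δ0−h0·(2M0+M1)/6=-23/3
seg 1: a=-4, c=M1/2=5, d=(M2−M1)/(6·2)=-5/6, b=Δ1−h1·(2M1+M2)/6=-8/3
t_q=1/4 → seg 0, τ=1/4; S=2+-23/3·τ+0·τ²+5/3·τ³=7/64

  seg 0: a=2 b=-23/3 c=0 d=5/3
  seg 1: a=-4 b=-8/3 c=5 d=-5/6
S(1/4) = 7/64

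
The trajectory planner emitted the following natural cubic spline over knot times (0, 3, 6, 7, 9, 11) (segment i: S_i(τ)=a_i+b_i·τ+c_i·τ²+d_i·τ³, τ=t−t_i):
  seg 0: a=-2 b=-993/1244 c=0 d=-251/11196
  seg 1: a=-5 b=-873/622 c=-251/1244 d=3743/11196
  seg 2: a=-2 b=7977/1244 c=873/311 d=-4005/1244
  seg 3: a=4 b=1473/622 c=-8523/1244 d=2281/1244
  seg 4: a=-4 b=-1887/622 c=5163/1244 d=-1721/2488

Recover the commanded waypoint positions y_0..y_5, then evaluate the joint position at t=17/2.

y_0=-2 y_1=-5 y_2=-2 y_3=4 y_4=-4 y_5=1
S(17/2) = -16667/9952

y_0 = S_0(0) = a_0 = -2
y_1 = S_1(0) = a_1 = -5
y_2 = S_2(0) = a_2 = -2
y_3 = S_3(0) = a_3 = 4
y_4 = S_4(0) = a_4 = -4
y_5 = S_4(2) = 1
t_q=17/2 is in segment 3 (τ=3/2); S_3(τ)=-16667/9952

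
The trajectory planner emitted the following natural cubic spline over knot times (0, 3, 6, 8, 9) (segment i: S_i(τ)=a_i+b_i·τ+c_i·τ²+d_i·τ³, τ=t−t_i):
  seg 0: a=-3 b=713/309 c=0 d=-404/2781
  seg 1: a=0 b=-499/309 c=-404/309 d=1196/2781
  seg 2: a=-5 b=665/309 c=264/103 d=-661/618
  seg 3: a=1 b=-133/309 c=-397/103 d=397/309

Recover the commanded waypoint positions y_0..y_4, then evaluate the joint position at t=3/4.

y_0=-3 y_1=0 y_2=-5 y_3=1 y_4=-2
S(3/4) = -2193/1648

y_0 = S_0(0) = a_0 = -3
y_1 = S_1(0) = a_1 = 0
y_2 = S_2(0) = a_2 = -5
y_3 = S_3(0) = a_3 = 1
y_4 = S_3(1) = -2
t_q=3/4 is in segment 0 (τ=3/4); S_0(τ)=-2193/1648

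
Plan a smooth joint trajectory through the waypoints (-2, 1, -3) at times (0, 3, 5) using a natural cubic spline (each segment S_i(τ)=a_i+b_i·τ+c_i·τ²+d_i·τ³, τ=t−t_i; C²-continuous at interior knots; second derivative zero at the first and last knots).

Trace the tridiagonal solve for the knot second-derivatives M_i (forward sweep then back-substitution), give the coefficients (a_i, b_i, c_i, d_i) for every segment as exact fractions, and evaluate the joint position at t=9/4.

Δ: Δ0=1, Δ1=-2
row 1: diag=10, rhs=-18; c'=1/5, d'=-9/5
back: M1=-9/5
M: M0=0, M1=-9/5, M2=0
seg 0: a=-2, c=M0/2=0, d=(M1−M0)/(6·3)=-1/10, b=Δ0−h0·(2M0+M1)/6=19/10
seg 1: a=1, c=M1/2=-9/10, d=(M2−M1)/(6·2)=3/20, b=Δ1−h1·(2M1+M2)/6=-4/5
t_q=9/4 → seg 0, τ=9/4; S=-2+19/10·τ+0·τ²+-1/10·τ³=727/640

  seg 0: a=-2 b=19/10 c=0 d=-1/10
  seg 1: a=1 b=-4/5 c=-9/10 d=3/20
S(9/4) = 727/640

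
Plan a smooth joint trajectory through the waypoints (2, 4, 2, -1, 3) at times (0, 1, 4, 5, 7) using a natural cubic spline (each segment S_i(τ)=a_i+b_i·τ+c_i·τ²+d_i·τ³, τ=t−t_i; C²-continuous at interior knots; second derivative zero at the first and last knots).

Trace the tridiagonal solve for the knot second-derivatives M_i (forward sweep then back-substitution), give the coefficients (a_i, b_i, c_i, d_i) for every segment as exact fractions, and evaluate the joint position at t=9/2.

  seg 0: a=2 b=2137/966 c=0 d=-205/966
  seg 1: a=4 b=761/483 c=-205/322 d=-107/2898
  seg 2: a=2 b=-3131/966 c=-156/161 d=167/138
  seg 3: a=-1 b=-748/483 c=857/322 d=-857/1932
S(9/2) = 743/2576

Δ: Δ0=2, Δ1=-2/3, Δ2=-3, Δ3=2
row 1: diag=8, rhs=-16; c'=3/8, d'=-2
row 2: denom=8−3·3/8=55/8; d'=(-14−3·-2)/(55/8)=-64/55
row 3: denom=6−1·8/55=322/55; d'=(30−1·-64/55)/(322/55)=857/161
back: M3=857/161
back: M2=-64/55−8/55·857/161=-312/161
back: M1=-2−3/8·-312/161=-205/161
M: M0=0, M1=-205/161, M2=-312/161, M3=857/161, M4=0
seg 0: a=2, c=M0/2=0, d=(M1−M0)/(6·1)=-205/966, b=Δ0−h0·(2M0+M1)/6=2137/966
seg 1: a=4, c=M1/2=-205/322, d=(M2−M1)/(6·3)=-107/2898, b=Δ1−h1·(2M1+M2)/6=761/483
seg 2: a=2, c=M2/2=-156/161, d=(M3−M2)/(6·1)=167/138, b=Δ2−h2·(2M2+M3)/6=-3131/966
seg 3: a=-1, c=M3/2=857/322, d=(M4−M3)/(6·2)=-857/1932, b=Δ3−h3·(2M3+M4)/6=-748/483
t_q=9/2 → seg 2, τ=1/2; S=2+-3131/966·τ+-156/161·τ²+167/138·τ³=743/2576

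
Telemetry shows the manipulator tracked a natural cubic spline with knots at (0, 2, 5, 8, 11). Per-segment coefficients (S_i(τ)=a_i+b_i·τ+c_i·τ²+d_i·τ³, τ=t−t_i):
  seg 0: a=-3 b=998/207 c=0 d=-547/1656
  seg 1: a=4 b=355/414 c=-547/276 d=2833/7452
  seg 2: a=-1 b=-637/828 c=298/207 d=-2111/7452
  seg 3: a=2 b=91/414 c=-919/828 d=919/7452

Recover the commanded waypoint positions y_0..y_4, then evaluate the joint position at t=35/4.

y_0=-3 y_1=4 y_2=-1 y_3=2 y_4=-4
S(35/4) = 9377/5888

y_0 = S_0(0) = a_0 = -3
y_1 = S_1(0) = a_1 = 4
y_2 = S_2(0) = a_2 = -1
y_3 = S_3(0) = a_3 = 2
y_4 = S_3(3) = -4
t_q=35/4 is in segment 3 (τ=3/4); S_3(τ)=9377/5888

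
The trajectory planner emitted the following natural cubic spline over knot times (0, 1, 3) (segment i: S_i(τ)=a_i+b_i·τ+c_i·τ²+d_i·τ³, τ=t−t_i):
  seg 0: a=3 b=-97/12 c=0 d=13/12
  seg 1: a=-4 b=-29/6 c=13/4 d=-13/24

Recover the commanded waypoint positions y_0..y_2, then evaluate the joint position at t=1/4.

y_0=3 y_1=-4 y_2=-5
S(1/4) = 255/256

y_0 = S_0(0) = a_0 = 3
y_1 = S_1(0) = a_1 = -4
y_2 = S_1(2) = -5
t_q=1/4 is in segment 0 (τ=1/4); S_0(τ)=255/256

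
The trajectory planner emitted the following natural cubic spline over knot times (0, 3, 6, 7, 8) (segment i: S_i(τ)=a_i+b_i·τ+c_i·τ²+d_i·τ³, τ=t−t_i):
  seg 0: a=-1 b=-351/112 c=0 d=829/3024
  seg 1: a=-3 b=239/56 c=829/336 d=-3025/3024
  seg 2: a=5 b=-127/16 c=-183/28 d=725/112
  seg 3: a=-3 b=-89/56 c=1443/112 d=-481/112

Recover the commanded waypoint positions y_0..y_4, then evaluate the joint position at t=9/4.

y_0=-1 y_1=-3 y_2=5 y_3=-3 y_4=4
S(9/4) = -5047/1024

y_0 = S_0(0) = a_0 = -1
y_1 = S_1(0) = a_1 = -3
y_2 = S_2(0) = a_2 = 5
y_3 = S_3(0) = a_3 = -3
y_4 = S_3(1) = 4
t_q=9/4 is in segment 0 (τ=9/4); S_0(τ)=-5047/1024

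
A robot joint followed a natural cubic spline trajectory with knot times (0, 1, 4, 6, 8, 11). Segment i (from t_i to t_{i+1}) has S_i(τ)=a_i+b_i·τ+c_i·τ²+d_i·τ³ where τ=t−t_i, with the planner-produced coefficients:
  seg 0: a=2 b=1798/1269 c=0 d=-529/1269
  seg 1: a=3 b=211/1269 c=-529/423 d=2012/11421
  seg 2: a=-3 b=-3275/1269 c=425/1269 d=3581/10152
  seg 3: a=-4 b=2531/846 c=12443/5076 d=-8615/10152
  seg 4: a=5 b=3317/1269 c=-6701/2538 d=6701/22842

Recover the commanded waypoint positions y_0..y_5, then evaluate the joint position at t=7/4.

y_0=2 y_1=3 y_2=-3 y_3=-4 y_4=5 y_5=-3
S(7/4) = 2815/1128

y_0 = S_0(0) = a_0 = 2
y_1 = S_1(0) = a_1 = 3
y_2 = S_2(0) = a_2 = -3
y_3 = S_3(0) = a_3 = -4
y_4 = S_4(0) = a_4 = 5
y_5 = S_4(3) = -3
t_q=7/4 is in segment 1 (τ=3/4); S_1(τ)=2815/1128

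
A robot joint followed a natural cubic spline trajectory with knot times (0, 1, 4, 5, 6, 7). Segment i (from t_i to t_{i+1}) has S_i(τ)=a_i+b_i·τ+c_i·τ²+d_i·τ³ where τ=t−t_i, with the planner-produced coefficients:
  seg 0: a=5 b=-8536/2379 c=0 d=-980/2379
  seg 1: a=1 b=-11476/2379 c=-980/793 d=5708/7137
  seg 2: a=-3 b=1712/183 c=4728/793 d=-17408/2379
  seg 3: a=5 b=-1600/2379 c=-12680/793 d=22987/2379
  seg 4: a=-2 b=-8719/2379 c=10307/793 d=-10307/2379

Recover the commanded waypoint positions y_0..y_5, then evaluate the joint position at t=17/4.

y_0 = S_0(0) = a_0 = 5
y_1 = S_1(0) = a_1 = 1
y_2 = S_2(0) = a_2 = -3
y_3 = S_3(0) = a_3 = 5
y_4 = S_4(0) = a_4 = -2
y_5 = S_4(1) = 3
t_q=17/4 is in segment 2 (τ=1/4); S_2(τ)=-639/1586

y_0=5 y_1=1 y_2=-3 y_3=5 y_4=-2 y_5=3
S(17/4) = -639/1586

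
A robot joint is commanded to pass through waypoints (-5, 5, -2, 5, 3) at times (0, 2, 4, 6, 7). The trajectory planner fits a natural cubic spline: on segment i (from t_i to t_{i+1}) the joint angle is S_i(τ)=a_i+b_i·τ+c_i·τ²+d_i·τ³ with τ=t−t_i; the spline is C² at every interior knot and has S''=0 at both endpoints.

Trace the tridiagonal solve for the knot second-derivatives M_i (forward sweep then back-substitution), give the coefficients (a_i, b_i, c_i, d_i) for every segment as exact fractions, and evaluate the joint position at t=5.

Δ: Δ0=5, Δ1=-7/2, Δ2=7/2, Δ3=-2
row 1: diag=8, rhs=-51; c'=1/4, d'=-51/8
row 2: denom=8−2·1/4=15/2; d'=(42−2·-51/8)/(15/2)=73/10
row 3: denom=6−2·4/15=82/15; d'=(-33−2·73/10)/(82/15)=-357/41
back: M3=-357/41
back: M2=73/10−4/15·-357/41=789/82
back: M1=-51/8−1/4·789/82=-360/41
M: M0=0, M1=-360/41, M2=789/82, M3=-357/41, M4=0
seg 0: a=-5, c=M0/2=0, d=(M1−M0)/(6·2)=-30/41, b=Δ0−h0·(2M0+M1)/6=325/41
seg 1: a=5, c=M1/2=-180/41, d=(M2−M1)/(6·2)=503/328, b=Δ1−h1·(2M1+M2)/6=-35/41
seg 2: a=-2, c=M2/2=789/164, d=(M3−M2)/(6·2)=-501/328, b=Δ2−h2·(2M2+M3)/6=-1/82
seg 3: a=5, c=M3/2=-357/82, d=(M4−M3)/(6·1)=119/82, b=Δ3−h3·(2M3+M4)/6=37/41
t_q=5 → seg 2, τ=1; S=-2+-1/82·τ+789/164·τ²+-501/328·τ³=417/328

  seg 0: a=-5 b=325/41 c=0 d=-30/41
  seg 1: a=5 b=-35/41 c=-180/41 d=503/328
  seg 2: a=-2 b=-1/82 c=789/164 d=-501/328
  seg 3: a=5 b=37/41 c=-357/82 d=119/82
S(5) = 417/328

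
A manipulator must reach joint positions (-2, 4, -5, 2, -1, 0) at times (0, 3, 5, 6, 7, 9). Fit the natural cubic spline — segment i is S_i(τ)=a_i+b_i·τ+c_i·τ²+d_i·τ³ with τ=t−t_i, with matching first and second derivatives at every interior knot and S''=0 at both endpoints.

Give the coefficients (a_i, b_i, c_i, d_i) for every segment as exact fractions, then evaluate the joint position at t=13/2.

Δ: Δ0=2, Δ1=-9/2, Δ2=7, Δ3=-3, Δ4=1/2
row 1: diag=10, rhs=-39; c'=1/5, d'=-39/10
row 2: denom=6−2·1/5=28/5; d'=(69−2·-39/10)/(28/5)=96/7
row 3: denom=4−1·5/28=107/28; d'=(-60−1·96/7)/(107/28)=-2064/107
row 4: denom=6−1·28/107=614/107; d'=(21−1·-2064/107)/(614/107)=4311/614
back: M4=4311/614
back: M3=-2064/107−28/107·4311/614=-6486/307
back: M2=96/7−5/28·-6486/307=10737/614
back: M1=-39/10−1/5·10737/614=-2271/307
M: M0=0, M1=-2271/307, M2=10737/614, M3=-6486/307, M4=4311/614, M5=0
seg 0: a=-2, c=M0/2=0, d=(M1−M0)/(6·3)=-757/1842, b=Δ0−h0·(2M0+M1)/6=3499/614
seg 1: a=4, c=M1/2=-2271/614, d=(M2−M1)/(6·2)=5093/2456, b=Δ1−h1·(2M1+M2)/6=-1657/307
seg 2: a=-5, c=M2/2=10737/1228, d=(M3−M2)/(6·1)=-7903/1228, b=Δ2−h2·(2M2+M3)/6=2881/614
seg 3: a=2, c=M3/2=-3243/307, d=(M4−M3)/(6·1)=5761/1228, b=Δ3−h3·(2M3+M4)/6=3527/1228
seg 4: a=-1, c=M4/2=4311/1228, d=(M5−M4)/(6·2)=-1437/2456, b=Δ4−h4·(2M4+M5)/6=-2567/614
t_q=13/2 → seg 3, τ=1/2; S=2+3527/1228·τ+-3243/307·τ²+5761/1228·τ³=13573/9824

  seg 0: a=-2 b=3499/614 c=0 d=-757/1842
  seg 1: a=4 b=-1657/307 c=-2271/614 d=5093/2456
  seg 2: a=-5 b=2881/614 c=10737/1228 d=-7903/1228
  seg 3: a=2 b=3527/1228 c=-3243/307 d=5761/1228
  seg 4: a=-1 b=-2567/614 c=4311/1228 d=-1437/2456
S(13/2) = 13573/9824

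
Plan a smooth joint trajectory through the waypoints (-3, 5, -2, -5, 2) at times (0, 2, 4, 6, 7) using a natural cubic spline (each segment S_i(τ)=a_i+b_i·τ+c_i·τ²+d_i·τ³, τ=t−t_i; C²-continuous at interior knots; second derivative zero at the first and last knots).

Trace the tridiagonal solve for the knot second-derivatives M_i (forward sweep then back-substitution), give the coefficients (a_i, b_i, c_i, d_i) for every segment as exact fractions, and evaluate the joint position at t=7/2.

  seg 0: a=-3 b=244/41 c=0 d=-20/41
  seg 1: a=5 b=4/41 c=-120/41 d=185/328
  seg 2: a=-2 b=-397/82 c=75/164 d=199/328
  seg 3: a=-5 b=175/41 c=168/41 d=-56/41
S(7/2) = 1219/2624

Δ: Δ0=4, Δ1=-7/2, Δ2=-3/2, Δ3=7
row 1: diag=8, rhs=-45; c'=1/4, d'=-45/8
row 2: denom=8−2·1/4=15/2; d'=(12−2·-45/8)/(15/2)=31/10
row 3: denom=6−2·4/15=82/15; d'=(51−2·31/10)/(82/15)=336/41
back: M3=336/41
back: M2=31/10−4/15·336/41=75/82
back: M1=-45/8−1/4·75/82=-240/41
M: M0=0, M1=-240/41, M2=75/82, M3=336/41, M4=0
seg 0: a=-3, c=M0/2=0, d=(M1−M0)/(6·2)=-20/41, b=Δ0−h0·(2M0+M1)/6=244/41
seg 1: a=5, c=M1/2=-120/41, d=(M2−M1)/(6·2)=185/328, b=Δ1−h1·(2M1+M2)/6=4/41
seg 2: a=-2, c=M2/2=75/164, d=(M3−M2)/(6·2)=199/328, b=Δ2−h2·(2M2+M3)/6=-397/82
seg 3: a=-5, c=M3/2=168/41, d=(M4−M3)/(6·1)=-56/41, b=Δ3−h3·(2M3+M4)/6=175/41
t_q=7/2 → seg 1, τ=3/2; S=5+4/41·τ+-120/41·τ²+185/328·τ³=1219/2624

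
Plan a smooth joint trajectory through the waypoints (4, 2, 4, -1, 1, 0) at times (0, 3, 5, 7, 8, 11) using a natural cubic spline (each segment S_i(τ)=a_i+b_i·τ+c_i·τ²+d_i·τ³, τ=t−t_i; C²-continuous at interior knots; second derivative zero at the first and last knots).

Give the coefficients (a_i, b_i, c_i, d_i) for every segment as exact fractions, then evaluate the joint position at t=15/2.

Δ: Δ0=-2/3, Δ1=1, Δ2=-5/2, Δ3=2, Δ4=-1/3
row 1: diag=10, rhs=10; c'=1/5, d'=1
row 2: denom=8−2·1/5=38/5; d'=(-21−2·1)/(38/5)=-115/38
row 3: denom=6−2·5/19=104/19; d'=(27−2·-115/38)/(104/19)=157/26
row 4: denom=8−1·19/104=813/104; d'=(-14−1·157/26)/(813/104)=-2084/813
back: M4=-2084/813
back: M3=157/26−19/104·-2084/813=5290/813
back: M2=-115/38−5/19·5290/813=-7705/1626
back: M1=1−1/5·-7705/1626=3167/1626
M: M0=0, M1=3167/1626, M2=-7705/1626, M3=5290/813, M4=-2084/813, M5=0
seg 0: a=4, c=M0/2=0, d=(M1−M0)/(6·3)=3167/29268, b=Δ0−h0·(2M0+M1)/6=-5335/3252
seg 1: a=2, c=M1/2=3167/3252, d=(M2−M1)/(6·2)=-151/271, b=Δ1−h1·(2M1+M2)/6=2083/1626
seg 2: a=4, c=M2/2=-7705/3252, d=(M3−M2)/(6·2)=6095/6504, b=Δ2−h2·(2M2+M3)/6=-2455/1626
seg 3: a=-1, c=M3/2=2645/813, d=(M4−M3)/(6·1)=-1229/813, b=Δ3−h3·(2M3+M4)/6=70/271
seg 4: a=1, c=M4/2=-1042/813, d=(M5−M4)/(6·3)=1042/7317, b=Δ4−h4·(2M4+M5)/6=1813/813
t_q=15/2 → seg 3, τ=1/2; S=-1+70/271·τ+2645/813·τ²+-1229/813·τ³=-1603/6504

  seg 0: a=4 b=-5335/3252 c=0 d=3167/29268
  seg 1: a=2 b=2083/1626 c=3167/3252 d=-151/271
  seg 2: a=4 b=-2455/1626 c=-7705/3252 d=6095/6504
  seg 3: a=-1 b=70/271 c=2645/813 d=-1229/813
  seg 4: a=1 b=1813/813 c=-1042/813 d=1042/7317
S(15/2) = -1603/6504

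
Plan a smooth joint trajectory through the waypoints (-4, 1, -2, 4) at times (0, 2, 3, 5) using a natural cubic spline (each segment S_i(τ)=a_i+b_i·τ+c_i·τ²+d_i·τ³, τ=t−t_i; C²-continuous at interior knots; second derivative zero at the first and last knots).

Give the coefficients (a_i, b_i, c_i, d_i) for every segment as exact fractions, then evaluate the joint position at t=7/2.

Δ: Δ0=5/2, Δ1=-3, Δ2=3
row 1: diag=6, rhs=-33; c'=1/6, d'=-11/2
row 2: denom=6−1·1/6=35/6; d'=(36−1·-11/2)/(35/6)=249/35
back: M2=249/35
back: M1=-11/2−1/6·249/35=-234/35
M: M0=0, M1=-234/35, M2=249/35, M3=0
seg 0: a=-4, c=M0/2=0, d=(M1−M0)/(6·2)=-39/70, b=Δ0−h0·(2M0+M1)/6=331/70
seg 1: a=1, c=M1/2=-117/35, d=(M2−M1)/(6·1)=23/10, b=Δ1−h1·(2M1+M2)/6=-137/70
seg 2: a=-2, c=M2/2=249/70, d=(M3−M2)/(6·2)=-83/140, b=Δ2−h2·(2M2+M3)/6=-61/35
t_q=7/2 → seg 2, τ=1/2; S=-2+-61/35·τ+249/70·τ²+-83/140·τ³=-329/160

  seg 0: a=-4 b=331/70 c=0 d=-39/70
  seg 1: a=1 b=-137/70 c=-117/35 d=23/10
  seg 2: a=-2 b=-61/35 c=249/70 d=-83/140
S(7/2) = -329/160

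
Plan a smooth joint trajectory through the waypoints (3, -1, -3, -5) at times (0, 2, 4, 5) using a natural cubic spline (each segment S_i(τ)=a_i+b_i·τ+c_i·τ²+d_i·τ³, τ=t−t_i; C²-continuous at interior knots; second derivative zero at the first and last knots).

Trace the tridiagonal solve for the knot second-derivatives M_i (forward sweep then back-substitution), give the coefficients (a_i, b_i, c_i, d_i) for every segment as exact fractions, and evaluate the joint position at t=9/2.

  seg 0: a=3 b=-26/11 c=0 d=1/11
  seg 1: a=-1 b=-14/11 c=6/11 d=-9/44
  seg 2: a=-3 b=-17/11 c=-15/22 d=5/22
S(9/2) = -689/176

Δ: Δ0=-2, Δ1=-1, Δ2=-2
row 1: diag=8, rhs=6; c'=1/4, d'=3/4
row 2: denom=6−2·1/4=11/2; d'=(-6−2·3/4)/(11/2)=-15/11
back: M2=-15/11
back: M1=3/4−1/4·-15/11=12/11
M: M0=0, M1=12/11, M2=-15/11, M3=0
seg 0: a=3, c=M0/2=0, d=(M1−M0)/(6·2)=1/11, b=Δ0−h0·(2M0+M1)/6=-26/11
seg 1: a=-1, c=M1/2=6/11, d=(M2−M1)/(6·2)=-9/44, b=Δ1−h1·(2M1+M2)/6=-14/11
seg 2: a=-3, c=M2/2=-15/22, d=(M3−M2)/(6·1)=5/22, b=Δ2−h2·(2M2+M3)/6=-17/11
t_q=9/2 → seg 2, τ=1/2; S=-3+-17/11·τ+-15/22·τ²+5/22·τ³=-689/176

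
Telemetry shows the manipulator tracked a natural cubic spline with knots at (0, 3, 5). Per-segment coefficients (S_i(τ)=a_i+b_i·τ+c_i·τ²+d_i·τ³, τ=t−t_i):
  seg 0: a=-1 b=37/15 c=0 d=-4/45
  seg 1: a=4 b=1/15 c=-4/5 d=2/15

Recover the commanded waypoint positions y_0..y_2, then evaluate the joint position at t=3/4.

y_0=-1 y_1=4 y_2=2
S(3/4) = 13/16

y_0 = S_0(0) = a_0 = -1
y_1 = S_1(0) = a_1 = 4
y_2 = S_1(2) = 2
t_q=3/4 is in segment 0 (τ=3/4); S_0(τ)=13/16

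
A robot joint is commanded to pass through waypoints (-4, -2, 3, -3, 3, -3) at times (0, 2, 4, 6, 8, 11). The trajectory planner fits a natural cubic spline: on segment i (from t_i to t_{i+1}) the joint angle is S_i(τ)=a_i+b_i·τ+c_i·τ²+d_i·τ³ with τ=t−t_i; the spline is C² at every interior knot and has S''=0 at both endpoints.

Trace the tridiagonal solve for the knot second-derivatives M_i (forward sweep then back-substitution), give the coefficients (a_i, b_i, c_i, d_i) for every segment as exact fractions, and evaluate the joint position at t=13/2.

Δ: Δ0=1, Δ1=5/2, Δ2=-3, Δ3=3, Δ4=-2
row 1: diag=8, rhs=9; c'=1/4, d'=9/8
row 2: denom=8−2·1/4=15/2; d'=(-33−2·9/8)/(15/2)=-47/10
row 3: denom=8−2·4/15=112/15; d'=(36−2·-47/10)/(112/15)=681/112
row 4: denom=10−2·15/56=265/28; d'=(-30−2·681/112)/(265/28)=-2361/530
back: M4=-2361/530
back: M3=681/112−15/56·-2361/530=771/106
back: M2=-47/10−4/15·771/106=-3519/530
back: M1=9/8−1/4·-3519/530=738/265
M: M0=0, M1=738/265, M2=-3519/530, M3=771/106, M4=-2361/530, M5=0
seg 0: a=-4, c=M0/2=0, d=(M1−M0)/(6·2)=123/530, b=Δ0−h0·(2M0+M1)/6=19/265
seg 1: a=-2, c=M1/2=369/265, d=(M2−M1)/(6·2)=-333/424, b=Δ1−h1·(2M1+M2)/6=757/265
seg 2: a=3, c=M2/2=-3519/1060, d=(M3−M2)/(6·2)=1229/1060, b=Δ2−h2·(2M2+M3)/6=-529/530
seg 3: a=-3, c=M3/2=771/212, d=(M4−M3)/(6·2)=-259/265, b=Δ3−h3·(2M3+M4)/6=-193/530
seg 4: a=3, c=M4/2=-2361/1060, d=(M5−M4)/(6·3)=787/3180, b=Δ4−h4·(2M4+M5)/6=1301/530
t_q=13/2 → seg 3, τ=1/2; S=-3+-193/530·τ+771/212·τ²+-259/265·τ³=-2031/848

  seg 0: a=-4 b=19/265 c=0 d=123/530
  seg 1: a=-2 b=757/265 c=369/265 d=-333/424
  seg 2: a=3 b=-529/530 c=-3519/1060 d=1229/1060
  seg 3: a=-3 b=-193/530 c=771/212 d=-259/265
  seg 4: a=3 b=1301/530 c=-2361/1060 d=787/3180
S(13/2) = -2031/848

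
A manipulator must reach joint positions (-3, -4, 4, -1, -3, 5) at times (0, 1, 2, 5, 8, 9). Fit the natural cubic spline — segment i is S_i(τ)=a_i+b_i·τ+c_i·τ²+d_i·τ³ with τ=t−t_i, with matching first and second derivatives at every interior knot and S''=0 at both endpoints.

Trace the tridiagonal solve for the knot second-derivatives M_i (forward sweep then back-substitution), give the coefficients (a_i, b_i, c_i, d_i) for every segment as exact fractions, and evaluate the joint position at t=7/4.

  seg 0: a=-3 b=-8812/2409 c=0 d=6403/2409
  seg 1: a=-4 b=10397/2409 c=6403/803 d=-10334/2409
  seg 2: a=4 b=17813/2409 c=-3931/803 d=4517/7227
  seg 3: a=-1 b=-12292/2409 c=586/803 d=164/657
  seg 4: a=-3 b=14492/2409 c=2390/803 d=-2390/2409
S(7/4) = 49143/25696

Δ: Δ0=-1, Δ1=8, Δ2=-5/3, Δ3=-2/3, Δ4=8
row 1: diag=4, rhs=54; c'=1/4, d'=27/2
row 2: denom=8−1·1/4=31/4; d'=(-58−1·27/2)/(31/4)=-286/31
row 3: denom=12−3·12/31=336/31; d'=(6−3·-286/31)/(336/31)=87/28
row 4: denom=8−3·31/112=803/112; d'=(52−3·87/28)/(803/112)=4780/803
back: M4=4780/803
back: M3=87/28−31/112·4780/803=1172/803
back: M2=-286/31−12/31·1172/803=-7862/803
back: M1=27/2−1/4·-7862/803=12806/803
M: M0=0, M1=12806/803, M2=-7862/803, M3=1172/803, M4=4780/803, M5=0
seg 0: a=-3, c=M0/2=0, d=(M1−M0)/(6·1)=6403/2409, b=Δ0−h0·(2M0+M1)/6=-8812/2409
seg 1: a=-4, c=M1/2=6403/803, d=(M2−M1)/(6·1)=-10334/2409, b=Δ1−h1·(2M1+M2)/6=10397/2409
seg 2: a=4, c=M2/2=-3931/803, d=(M3−M2)/(6·3)=4517/7227, b=Δ2−h2·(2M2+M3)/6=17813/2409
seg 3: a=-1, c=M3/2=586/803, d=(M4−M3)/(6·3)=164/657, b=Δ3−h3·(2M3+M4)/6=-12292/2409
seg 4: a=-3, c=M4/2=2390/803, d=(M5−M4)/(6·1)=-2390/2409, b=Δ4−h4·(2M4+M5)/6=14492/2409
t_q=7/4 → seg 1, τ=3/4; S=-4+10397/2409·τ+6403/803·τ²+-10334/2409·τ³=49143/25696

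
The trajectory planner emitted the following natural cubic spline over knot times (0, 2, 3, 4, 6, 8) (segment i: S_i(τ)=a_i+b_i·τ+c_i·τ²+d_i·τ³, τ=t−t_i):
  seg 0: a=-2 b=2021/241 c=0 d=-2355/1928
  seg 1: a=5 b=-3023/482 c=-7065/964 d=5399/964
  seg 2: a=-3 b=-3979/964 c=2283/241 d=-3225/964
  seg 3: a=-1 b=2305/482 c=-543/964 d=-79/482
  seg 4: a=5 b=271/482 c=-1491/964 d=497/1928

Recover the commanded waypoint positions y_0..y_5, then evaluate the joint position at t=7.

y_0 = S_0(0) = a_0 = -2
y_1 = S_1(0) = a_1 = 5
y_2 = S_2(0) = a_2 = -3
y_3 = S_3(0) = a_3 = -1
y_4 = S_4(0) = a_4 = 5
y_5 = S_4(2) = 2
t_q=7 is in segment 4 (τ=1); S_4(τ)=8239/1928

y_0=-2 y_1=5 y_2=-3 y_3=-1 y_4=5 y_5=2
S(7) = 8239/1928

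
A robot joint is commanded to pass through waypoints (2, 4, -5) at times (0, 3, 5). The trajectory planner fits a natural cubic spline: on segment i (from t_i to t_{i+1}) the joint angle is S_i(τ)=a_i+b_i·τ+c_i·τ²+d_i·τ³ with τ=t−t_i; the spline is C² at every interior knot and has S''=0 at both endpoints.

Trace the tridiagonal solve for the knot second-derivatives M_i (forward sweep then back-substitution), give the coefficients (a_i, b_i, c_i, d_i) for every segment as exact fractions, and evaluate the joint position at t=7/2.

Δ: Δ0=2/3, Δ1=-9/2
row 1: diag=10, rhs=-31; c'=1/5, d'=-31/10
back: M1=-31/10
M: M0=0, M1=-31/10, M2=0
seg 0: a=2, c=M0/2=0, d=(M1−M0)/(6·3)=-31/180, b=Δ0−h0·(2M0+M1)/6=133/60
seg 1: a=4, c=M1/2=-31/20, d=(M2−M1)/(6·2)=31/120, b=Δ1−h1·(2M1+M2)/6=-73/30
t_q=7/2 → seg 1, τ=1/2; S=4+-73/30·τ+-31/20·τ²+31/120·τ³=777/320

  seg 0: a=2 b=133/60 c=0 d=-31/180
  seg 1: a=4 b=-73/30 c=-31/20 d=31/120
S(7/2) = 777/320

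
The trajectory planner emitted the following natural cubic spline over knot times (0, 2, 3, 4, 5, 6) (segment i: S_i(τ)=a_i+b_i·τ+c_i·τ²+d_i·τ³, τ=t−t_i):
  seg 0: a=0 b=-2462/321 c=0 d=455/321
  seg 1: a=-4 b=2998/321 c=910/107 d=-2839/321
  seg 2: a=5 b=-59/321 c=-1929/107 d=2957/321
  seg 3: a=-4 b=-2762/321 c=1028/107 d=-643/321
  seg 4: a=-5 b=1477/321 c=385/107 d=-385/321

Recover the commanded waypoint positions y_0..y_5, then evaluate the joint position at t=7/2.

y_0 = S_0(0) = a_0 = 0
y_1 = S_1(0) = a_1 = -4
y_2 = S_2(0) = a_2 = 5
y_3 = S_3(0) = a_3 = -4
y_4 = S_4(0) = a_4 = -5
y_5 = S_4(1) = 2
t_q=7/2 is in segment 2 (τ=1/2); S_2(τ)=1329/856

y_0=0 y_1=-4 y_2=5 y_3=-4 y_4=-5 y_5=2
S(7/2) = 1329/856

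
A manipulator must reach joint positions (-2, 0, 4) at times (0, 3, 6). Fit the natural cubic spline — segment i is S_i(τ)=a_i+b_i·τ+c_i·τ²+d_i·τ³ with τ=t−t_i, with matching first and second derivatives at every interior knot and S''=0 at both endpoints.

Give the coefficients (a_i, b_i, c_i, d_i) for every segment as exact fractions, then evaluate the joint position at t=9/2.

  seg 0: a=-2 b=1/2 c=0 d=1/54
  seg 1: a=0 b=1 c=1/6 d=-1/54
S(9/2) = 29/16

Δ: Δ0=2/3, Δ1=4/3
row 1: diag=12, rhs=4; c'=1/4, d'=1/3
back: M1=1/3
M: M0=0, M1=1/3, M2=0
seg 0: a=-2, c=M0/2=0, d=(M1−M0)/(6·3)=1/54, b=Δ0−h0·(2M0+M1)/6=1/2
seg 1: a=0, c=M1/2=1/6, d=(M2−M1)/(6·3)=-1/54, b=Δ1−h1·(2M1+M2)/6=1
t_q=9/2 → seg 1, τ=3/2; S=0+1·τ+1/6·τ²+-1/54·τ³=29/16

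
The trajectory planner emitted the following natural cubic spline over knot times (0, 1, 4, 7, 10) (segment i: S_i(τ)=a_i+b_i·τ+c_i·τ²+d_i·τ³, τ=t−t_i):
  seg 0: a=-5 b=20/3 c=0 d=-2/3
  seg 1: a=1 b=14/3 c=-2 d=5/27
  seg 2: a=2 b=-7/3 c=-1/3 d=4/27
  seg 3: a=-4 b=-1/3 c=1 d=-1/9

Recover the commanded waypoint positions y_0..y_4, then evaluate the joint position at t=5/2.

y_0=-5 y_1=1 y_2=2 y_3=-4 y_4=1
S(5/2) = 33/8

y_0 = S_0(0) = a_0 = -5
y_1 = S_1(0) = a_1 = 1
y_2 = S_2(0) = a_2 = 2
y_3 = S_3(0) = a_3 = -4
y_4 = S_3(3) = 1
t_q=5/2 is in segment 1 (τ=3/2); S_1(τ)=33/8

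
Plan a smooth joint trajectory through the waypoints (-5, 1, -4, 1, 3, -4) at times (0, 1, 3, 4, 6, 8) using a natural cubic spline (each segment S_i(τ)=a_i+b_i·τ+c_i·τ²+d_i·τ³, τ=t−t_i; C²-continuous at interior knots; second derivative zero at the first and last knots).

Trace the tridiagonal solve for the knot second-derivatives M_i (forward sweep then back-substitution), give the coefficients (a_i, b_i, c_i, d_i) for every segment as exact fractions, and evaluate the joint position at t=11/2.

  seg 0: a=-5 b=5521/680 c=0 d=-1441/680
  seg 1: a=1 b=599/340 c=-4323/680 d=1437/680
  seg 2: a=-4 b=115/68 c=4299/680 d=-2049/680
  seg 3: a=1 b=3601/680 c=-231/85 d=155/544
  seg 4: a=3 b=-733/340 c=-1371/1360 d=457/2720
S(11/2) = 82477/21760

Δ: Δ0=6, Δ1=-5/2, Δ2=5, Δ3=1, Δ4=-7/2
row 1: diag=6, rhs=-51; c'=1/3, d'=-17/2
row 2: denom=6−2·1/3=16/3; d'=(45−2·-17/2)/(16/3)=93/8
row 3: denom=6−1·3/16=93/16; d'=(-24−1·93/8)/(93/16)=-190/31
row 4: denom=8−2·32/93=680/93; d'=(-27−2·-190/31)/(680/93)=-1371/680
back: M4=-1371/680
back: M3=-190/31−32/93·-1371/680=-462/85
back: M2=93/8−3/16·-462/85=4299/340
back: M1=-17/2−1/3·4299/340=-4323/340
M: M0=0, M1=-4323/340, M2=4299/340, M3=-462/85, M4=-1371/680, M5=0
seg 0: a=-5, c=M0/2=0, d=(M1−M0)/(6·1)=-1441/680, b=Δ0−h0·(2M0+M1)/6=5521/680
seg 1: a=1, c=M1/2=-4323/680, d=(M2−M1)/(6·2)=1437/680, b=Δ1−h1·(2M1+M2)/6=599/340
seg 2: a=-4, c=M2/2=4299/680, d=(M3−M2)/(6·1)=-2049/680, b=Δ2−h2·(2M2+M3)/6=115/68
seg 3: a=1, c=M3/2=-231/85, d=(M4−M3)/(6·2)=155/544, b=Δ3−h3·(2M3+M4)/6=3601/680
seg 4: a=3, c=M4/2=-1371/1360, d=(M5−M4)/(6·2)=457/2720, b=Δ4−h4·(2M4+M5)/6=-733/340
t_q=11/2 → seg 3, τ=3/2; S=1+3601/680·τ+-231/85·τ²+155/544·τ³=82477/21760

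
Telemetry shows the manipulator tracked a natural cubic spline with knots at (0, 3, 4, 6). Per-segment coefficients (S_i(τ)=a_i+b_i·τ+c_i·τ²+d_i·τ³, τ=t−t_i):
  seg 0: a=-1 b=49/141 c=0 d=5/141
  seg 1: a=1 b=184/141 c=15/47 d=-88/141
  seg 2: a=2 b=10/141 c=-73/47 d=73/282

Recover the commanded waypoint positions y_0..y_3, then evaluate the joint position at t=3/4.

y_0=-1 y_1=1 y_2=2 y_3=-2
S(3/4) = -2179/3008

y_0 = S_0(0) = a_0 = -1
y_1 = S_1(0) = a_1 = 1
y_2 = S_2(0) = a_2 = 2
y_3 = S_2(2) = -2
t_q=3/4 is in segment 0 (τ=3/4); S_0(τ)=-2179/3008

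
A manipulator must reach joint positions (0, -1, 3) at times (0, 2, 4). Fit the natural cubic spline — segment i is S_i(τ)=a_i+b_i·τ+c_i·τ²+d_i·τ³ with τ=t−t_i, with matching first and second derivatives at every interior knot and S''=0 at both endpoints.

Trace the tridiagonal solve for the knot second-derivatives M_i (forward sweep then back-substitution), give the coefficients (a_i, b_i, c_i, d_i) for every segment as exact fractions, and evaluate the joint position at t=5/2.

Δ: Δ0=-1/2, Δ1=2
row 1: diag=8, rhs=15; c'=1/4, d'=15/8
back: M1=15/8
M: M0=0, M1=15/8, M2=0
seg 0: a=0, c=M0/2=0, d=(M1−M0)/(6·2)=5/32, b=Δ0−h0·(2M0+M1)/6=-9/8
seg 1: a=-1, c=M1/2=15/16, d=(M2−M1)/(6·2)=-5/32, b=Δ1−h1·(2M1+M2)/6=3/4
t_q=5/2 → seg 1, τ=1/2; S=-1+3/4·τ+15/16·τ²+-5/32·τ³=-105/256

  seg 0: a=0 b=-9/8 c=0 d=5/32
  seg 1: a=-1 b=3/4 c=15/16 d=-5/32
S(5/2) = -105/256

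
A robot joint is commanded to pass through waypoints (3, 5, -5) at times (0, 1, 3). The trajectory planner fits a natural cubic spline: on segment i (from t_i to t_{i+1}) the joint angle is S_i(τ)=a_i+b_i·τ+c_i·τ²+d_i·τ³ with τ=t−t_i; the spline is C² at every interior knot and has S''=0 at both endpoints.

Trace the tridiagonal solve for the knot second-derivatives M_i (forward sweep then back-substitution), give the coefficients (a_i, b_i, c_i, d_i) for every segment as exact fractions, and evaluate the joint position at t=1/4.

Δ: Δ0=2, Δ1=-5
row 1: diag=6, rhs=-42; c'=1/3, d'=-7
back: M1=-7
M: M0=0, M1=-7, M2=0
seg 0: a=3, c=M0/2=0, d=(M1−M0)/(6·1)=-7/6, b=Δ0−h0·(2M0+M1)/6=19/6
seg 1: a=5, c=M1/2=-7/2, d=(M2−M1)/(6·2)=7/12, b=Δ1−h1·(2M1+M2)/6=-1/3
t_q=1/4 → seg 0, τ=1/4; S=3+19/6·τ+0·τ²+-7/6·τ³=483/128

  seg 0: a=3 b=19/6 c=0 d=-7/6
  seg 1: a=5 b=-1/3 c=-7/2 d=7/12
S(1/4) = 483/128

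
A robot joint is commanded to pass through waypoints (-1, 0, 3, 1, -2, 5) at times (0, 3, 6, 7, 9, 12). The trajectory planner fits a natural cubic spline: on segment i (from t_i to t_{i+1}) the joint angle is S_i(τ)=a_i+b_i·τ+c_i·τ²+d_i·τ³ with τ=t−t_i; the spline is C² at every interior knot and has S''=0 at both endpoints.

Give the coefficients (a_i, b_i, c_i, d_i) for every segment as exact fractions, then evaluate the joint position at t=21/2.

  seg 0: a=-1 b=-65/396 c=0 d=197/3564
  seg 1: a=0 b=263/198 c=197/396 d=-721/3564
  seg 2: a=3 b=-455/396 c=-131/99 d=17/36
  seg 3: a=1 b=-157/66 c=37/396 d=137/792
  seg 4: a=-2 b=7/99 c=112/99 d=-112/891
S(21/2) = 5/22

Δ: Δ0=1/3, Δ1=1, Δ2=-2, Δ3=-3/2, Δ4=7/3
row 1: diag=12, rhs=4; c'=1/4, d'=1/3
row 2: denom=8−3·1/4=29/4; d'=(-18−3·1/3)/(29/4)=-76/29
row 3: denom=6−1·4/29=170/29; d'=(3−1·-76/29)/(170/29)=163/170
row 4: denom=10−2·29/85=792/85; d'=(23−2·163/170)/(792/85)=224/99
back: M4=224/99
back: M3=163/170−29/85·224/99=37/198
back: M2=-76/29−4/29·37/198=-262/99
back: M1=1/3−1/4·-262/99=197/198
M: M0=0, M1=197/198, M2=-262/99, M3=37/198, M4=224/99, M5=0
seg 0: a=-1, c=M0/2=0, d=(M1−M0)/(6·3)=197/3564, b=Δ0−h0·(2M0+M1)/6=-65/396
seg 1: a=0, c=M1/2=197/396, d=(M2−M1)/(6·3)=-721/3564, b=Δ1−h1·(2M1+M2)/6=263/198
seg 2: a=3, c=M2/2=-131/99, d=(M3−M2)/(6·1)=17/36, b=Δ2−h2·(2M2+M3)/6=-455/396
seg 3: a=1, c=M3/2=37/396, d=(M4−M3)/(6·2)=137/792, b=Δ3−h3·(2M3+M4)/6=-157/66
seg 4: a=-2, c=M4/2=112/99, d=(M5−M4)/(6·3)=-112/891, b=Δ4−h4·(2M4+M5)/6=7/99
t_q=21/2 → seg 4, τ=3/2; S=-2+7/99·τ+112/99·τ²+-112/891·τ³=5/22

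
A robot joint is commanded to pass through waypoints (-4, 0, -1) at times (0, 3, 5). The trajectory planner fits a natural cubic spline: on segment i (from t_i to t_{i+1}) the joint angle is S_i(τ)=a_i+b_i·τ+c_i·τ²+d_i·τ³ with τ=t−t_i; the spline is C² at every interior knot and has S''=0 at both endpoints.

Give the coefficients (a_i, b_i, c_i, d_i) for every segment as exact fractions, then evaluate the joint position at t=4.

Δ: Δ0=4/3, Δ1=-1/2
row 1: diag=10, rhs=-11; c'=1/5, d'=-11/10
back: M1=-11/10
M: M0=0, M1=-11/10, M2=0
seg 0: a=-4, c=M0/2=0, d=(M1−M0)/(6·3)=-11/180, b=Δ0−h0·(2M0+M1)/6=113/60
seg 1: a=0, c=M1/2=-11/20, d=(M2−M1)/(6·2)=11/120, b=Δ1−h1·(2M1+M2)/6=7/30
t_q=4 → seg 1, τ=1; S=0+7/30·τ+-11/20·τ²+11/120·τ³=-9/40

  seg 0: a=-4 b=113/60 c=0 d=-11/180
  seg 1: a=0 b=7/30 c=-11/20 d=11/120
S(4) = -9/40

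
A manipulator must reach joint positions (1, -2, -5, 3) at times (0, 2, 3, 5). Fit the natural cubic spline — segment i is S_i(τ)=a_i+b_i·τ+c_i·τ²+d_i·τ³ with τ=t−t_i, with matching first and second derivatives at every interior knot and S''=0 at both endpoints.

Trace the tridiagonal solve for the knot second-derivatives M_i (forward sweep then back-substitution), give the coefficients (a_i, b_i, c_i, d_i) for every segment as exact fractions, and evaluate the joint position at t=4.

Δ: Δ0=-3/2, Δ1=-3, Δ2=4
row 1: diag=6, rhs=-9; c'=1/6, d'=-3/2
row 2: denom=6−1·1/6=35/6; d'=(42−1·-3/2)/(35/6)=261/35
back: M2=261/35
back: M1=-3/2−1/6·261/35=-96/35
M: M0=0, M1=-96/35, M2=261/35, M3=0
seg 0: a=1, c=M0/2=0, d=(M1−M0)/(6·2)=-8/35, b=Δ0−h0·(2M0+M1)/6=-41/70
seg 1: a=-2, c=M1/2=-48/35, d=(M2−M1)/(6·1)=17/10, b=Δ1−h1·(2M1+M2)/6=-233/70
seg 2: a=-5, c=M2/2=261/70, d=(M3−M2)/(6·2)=-87/140, b=Δ2−h2·(2M2+M3)/6=-34/35
t_q=4 → seg 2, τ=1; S=-5+-34/35·τ+261/70·τ²+-87/140·τ³=-401/140

  seg 0: a=1 b=-41/70 c=0 d=-8/35
  seg 1: a=-2 b=-233/70 c=-48/35 d=17/10
  seg 2: a=-5 b=-34/35 c=261/70 d=-87/140
S(4) = -401/140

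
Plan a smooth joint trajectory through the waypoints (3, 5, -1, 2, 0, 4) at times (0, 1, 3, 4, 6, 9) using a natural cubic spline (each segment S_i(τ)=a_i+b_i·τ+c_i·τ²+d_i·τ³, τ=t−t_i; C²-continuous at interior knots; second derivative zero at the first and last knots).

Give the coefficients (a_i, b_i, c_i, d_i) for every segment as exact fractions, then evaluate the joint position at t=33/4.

Δ: Δ0=2, Δ1=-3, Δ2=3, Δ3=-1, Δ4=4/3
row 1: diag=6, rhs=-30; c'=1/3, d'=-5
row 2: denom=6−2·1/3=16/3; d'=(36−2·-5)/(16/3)=69/8
row 3: denom=6−1·3/16=93/16; d'=(-24−1·69/8)/(93/16)=-174/31
row 4: denom=10−2·32/93=866/93; d'=(14−2·-174/31)/(866/93)=1173/433
back: M4=1173/433
back: M3=-174/31−32/93·1173/433=-2834/433
back: M2=69/8−3/16·-2834/433=4266/433
back: M1=-5−1/3·4266/433=-3587/433
M: M0=0, M1=-3587/433, M2=4266/433, M3=-2834/433, M4=1173/433, M5=0
seg 0: a=3, c=M0/2=0, d=(M1−M0)/(6·1)=-3587/2598, b=Δ0−h0·(2M0+M1)/6=8783/2598
seg 1: a=5, c=M1/2=-3587/866, d=(M2−M1)/(6·2)=7853/5196, b=Δ1−h1·(2M1+M2)/6=-989/1299
seg 2: a=-1, c=M2/2=2133/433, d=(M3−M2)/(6·1)=-3550/1299, b=Δ2−h2·(2M2+M3)/6=1048/1299
seg 3: a=2, c=M3/2=-1417/433, d=(M4−M3)/(6·2)=4007/5196, b=Δ3−h3·(2M3+M4)/6=3196/1299
seg 4: a=0, c=M4/2=1173/866, d=(M5−M4)/(6·3)=-391/2598, b=Δ4−h4·(2M4+M5)/6=-1787/1299
t_q=33/4 → seg 4, τ=9/4; S=0+-1787/1299·τ+1173/866·τ²+-391/2598·τ³=113487/55424

  seg 0: a=3 b=8783/2598 c=0 d=-3587/2598
  seg 1: a=5 b=-989/1299 c=-3587/866 d=7853/5196
  seg 2: a=-1 b=1048/1299 c=2133/433 d=-3550/1299
  seg 3: a=2 b=3196/1299 c=-1417/433 d=4007/5196
  seg 4: a=0 b=-1787/1299 c=1173/866 d=-391/2598
S(33/4) = 113487/55424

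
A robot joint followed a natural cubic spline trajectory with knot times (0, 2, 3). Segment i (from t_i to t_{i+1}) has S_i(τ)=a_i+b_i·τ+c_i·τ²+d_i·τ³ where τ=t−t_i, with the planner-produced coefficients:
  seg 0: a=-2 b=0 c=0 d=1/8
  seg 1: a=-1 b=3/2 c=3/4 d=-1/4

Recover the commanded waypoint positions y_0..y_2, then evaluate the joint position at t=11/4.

y_0 = S_0(0) = a_0 = -2
y_1 = S_1(0) = a_1 = -1
y_2 = S_1(1) = 1
t_q=11/4 is in segment 1 (τ=3/4); S_1(τ)=113/256

y_0=-2 y_1=-1 y_2=1
S(11/4) = 113/256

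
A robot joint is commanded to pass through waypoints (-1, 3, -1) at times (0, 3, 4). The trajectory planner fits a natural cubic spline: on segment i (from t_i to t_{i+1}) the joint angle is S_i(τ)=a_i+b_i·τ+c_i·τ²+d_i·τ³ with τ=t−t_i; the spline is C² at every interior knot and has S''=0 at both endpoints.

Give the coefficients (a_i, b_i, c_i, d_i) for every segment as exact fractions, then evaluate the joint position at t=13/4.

Δ: Δ0=4/3, Δ1=-4
row 1: diag=8, rhs=-32; c'=1/8, d'=-4
back: M1=-4
M: M0=0, M1=-4, M2=0
seg 0: a=-1, c=M0/2=0, d=(M1−M0)/(6·3)=-2/9, b=Δ0−h0·(2M0+M1)/6=10/3
seg 1: a=3, c=M1/2=-2, d=(M2−M1)/(6·1)=2/3, b=Δ1−h1·(2M1+M2)/6=-8/3
t_q=13/4 → seg 1, τ=1/4; S=3+-8/3·τ+-2·τ²+2/3·τ³=71/32

  seg 0: a=-1 b=10/3 c=0 d=-2/9
  seg 1: a=3 b=-8/3 c=-2 d=2/3
S(13/4) = 71/32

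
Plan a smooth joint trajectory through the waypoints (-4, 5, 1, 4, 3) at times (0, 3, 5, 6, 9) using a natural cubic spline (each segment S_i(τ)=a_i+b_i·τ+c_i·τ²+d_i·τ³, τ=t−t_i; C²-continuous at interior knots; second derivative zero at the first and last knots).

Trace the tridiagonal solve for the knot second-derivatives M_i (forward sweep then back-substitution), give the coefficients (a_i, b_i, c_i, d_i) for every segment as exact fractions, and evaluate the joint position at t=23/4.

Δ: Δ0=3, Δ1=-2, Δ2=3, Δ3=-1/3
row 1: diag=10, rhs=-30; c'=1/5, d'=-3
row 2: denom=6−2·1/5=28/5; d'=(30−2·-3)/(28/5)=45/7
row 3: denom=8−1·5/28=219/28; d'=(-20−1·45/7)/(219/28)=-740/219
back: M3=-740/219
back: M2=45/7−5/28·-740/219=1540/219
back: M1=-3−1/5·1540/219=-965/219
M: M0=0, M1=-965/219, M2=1540/219, M3=-740/219, M4=0
seg 0: a=-4, c=M0/2=0, d=(M1−M0)/(6·3)=-965/3942, b=Δ0−h0·(2M0+M1)/6=2279/438
seg 1: a=5, c=M1/2=-965/438, d=(M2−M1)/(6·2)=835/876, b=Δ1−h1·(2M1+M2)/6=-308/219
seg 2: a=1, c=M2/2=770/219, d=(M3−M2)/(6·1)=-380/219, b=Δ2−h2·(2M2+M3)/6=89/73
seg 3: a=4, c=M3/2=-370/219, d=(M4−M3)/(6·3)=370/1971, b=Δ3−h3·(2M3+M4)/6=667/219
t_q=23/4 → seg 2, τ=3/4; S=1+89/73·τ+770/219·τ²+-380/219·τ³=3691/1168

  seg 0: a=-4 b=2279/438 c=0 d=-965/3942
  seg 1: a=5 b=-308/219 c=-965/438 d=835/876
  seg 2: a=1 b=89/73 c=770/219 d=-380/219
  seg 3: a=4 b=667/219 c=-370/219 d=370/1971
S(23/4) = 3691/1168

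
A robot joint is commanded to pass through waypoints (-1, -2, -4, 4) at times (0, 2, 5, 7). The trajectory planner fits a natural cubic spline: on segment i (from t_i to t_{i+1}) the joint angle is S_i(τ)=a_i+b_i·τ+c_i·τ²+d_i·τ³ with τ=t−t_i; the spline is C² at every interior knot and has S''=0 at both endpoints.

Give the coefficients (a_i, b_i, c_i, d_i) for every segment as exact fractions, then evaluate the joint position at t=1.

Δ: Δ0=-1/2, Δ1=-2/3, Δ2=4
row 1: diag=10, rhs=-1; c'=3/10, d'=-1/10
row 2: denom=10−3·3/10=91/10; d'=(28−3·-1/10)/(91/10)=283/91
back: M2=283/91
back: M1=-1/10−3/10·283/91=-94/91
M: M0=0, M1=-94/91, M2=283/91, M3=0
seg 0: a=-1, c=M0/2=0, d=(M1−M0)/(6·2)=-47/546, b=Δ0−h0·(2M0+M1)/6=-85/546
seg 1: a=-2, c=M1/2=-47/91, d=(M2−M1)/(6·3)=29/126, b=Δ1−h1·(2M1+M2)/6=-649/546
seg 2: a=-4, c=M2/2=283/182, d=(M3−M2)/(6·2)=-283/1092, b=Δ2−h2·(2M2+M3)/6=526/273
t_q=1 → seg 0, τ=1; S=-1+-85/546·τ+0·τ²+-47/546·τ³=-113/91

  seg 0: a=-1 b=-85/546 c=0 d=-47/546
  seg 1: a=-2 b=-649/546 c=-47/91 d=29/126
  seg 2: a=-4 b=526/273 c=283/182 d=-283/1092
S(1) = -113/91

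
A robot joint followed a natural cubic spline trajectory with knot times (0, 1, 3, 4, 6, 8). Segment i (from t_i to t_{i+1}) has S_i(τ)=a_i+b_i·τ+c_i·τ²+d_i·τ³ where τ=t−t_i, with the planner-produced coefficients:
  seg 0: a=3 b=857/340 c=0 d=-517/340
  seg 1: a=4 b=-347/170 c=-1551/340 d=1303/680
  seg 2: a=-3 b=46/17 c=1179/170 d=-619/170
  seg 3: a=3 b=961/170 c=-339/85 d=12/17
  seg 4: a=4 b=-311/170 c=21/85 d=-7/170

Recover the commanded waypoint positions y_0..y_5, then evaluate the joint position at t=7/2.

y_0=3 y_1=4 y_2=-3 y_3=3 y_4=4 y_5=1
S(7/2) = -501/1360

y_0 = S_0(0) = a_0 = 3
y_1 = S_1(0) = a_1 = 4
y_2 = S_2(0) = a_2 = -3
y_3 = S_3(0) = a_3 = 3
y_4 = S_4(0) = a_4 = 4
y_5 = S_4(2) = 1
t_q=7/2 is in segment 2 (τ=1/2); S_2(τ)=-501/1360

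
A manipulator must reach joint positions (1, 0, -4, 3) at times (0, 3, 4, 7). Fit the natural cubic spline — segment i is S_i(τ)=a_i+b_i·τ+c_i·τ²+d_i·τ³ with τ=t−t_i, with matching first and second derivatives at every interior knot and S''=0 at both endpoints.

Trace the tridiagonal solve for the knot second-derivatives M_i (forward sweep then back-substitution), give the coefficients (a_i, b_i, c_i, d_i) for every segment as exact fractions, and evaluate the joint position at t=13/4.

Δ: Δ0=-1/3, Δ1=-4, Δ2=7/3
row 1: diag=8, rhs=-22; c'=1/8, d'=-11/4
row 2: denom=8−1·1/8=63/8; d'=(38−1·-11/4)/(63/8)=326/63
back: M2=326/63
back: M1=-11/4−1/8·326/63=-214/63
M: M0=0, M1=-214/63, M2=326/63, M3=0
seg 0: a=1, c=M0/2=0, d=(M1−M0)/(6·3)=-107/567, b=Δ0−h0·(2M0+M1)/6=86/63
seg 1: a=0, c=M1/2=-107/63, d=(M2−M1)/(6·1)=10/7, b=Δ1−h1·(2M1+M2)/6=-235/63
seg 2: a=-4, c=M2/2=163/63, d=(M3−M2)/(6·3)=-163/567, b=Δ2−h2·(2M2+M3)/6=-179/63
t_q=13/4 → seg 1, τ=1/4; S=0+-235/63·τ+-107/63·τ²+10/7·τ³=-683/672

  seg 0: a=1 b=86/63 c=0 d=-107/567
  seg 1: a=0 b=-235/63 c=-107/63 d=10/7
  seg 2: a=-4 b=-179/63 c=163/63 d=-163/567
S(13/4) = -683/672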